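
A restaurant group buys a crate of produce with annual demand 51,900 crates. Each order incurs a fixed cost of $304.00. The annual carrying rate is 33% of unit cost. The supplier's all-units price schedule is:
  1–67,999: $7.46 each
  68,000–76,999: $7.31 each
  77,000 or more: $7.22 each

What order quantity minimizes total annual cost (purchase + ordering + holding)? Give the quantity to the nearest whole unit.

Q* ≈ 3,580 crates

Holding cost per unit per year at price C is H = 0.33·C.
Candidates are each tier's EOQ (if it falls in that tier) and each price-break quantity.
EOQ at $7.46 = 3580.2 (feasible in tier 1): TC = 51,900×$7.46 + (51,900/3580.2)×304 + (3580.2/2)×0.33×$7.46 = $395,987.77.
EOQ at $7.31 = 3616.8 < 68000, so use break Q=68000: TC = 51,900×$7.31 + (51,900/68000.0)×304 + (68000.0/2)×0.33×$7.31 = $461,639.22.
EOQ at $7.22 = 3639.2 < 77000, so use break Q=77000: TC = 51,900×$7.22 + (51,900/77000.0)×304 + (77000.0/2)×0.33×$7.22 = $466,653.00.
Lowest total cost is $395,987.77 at Q = 3580.2.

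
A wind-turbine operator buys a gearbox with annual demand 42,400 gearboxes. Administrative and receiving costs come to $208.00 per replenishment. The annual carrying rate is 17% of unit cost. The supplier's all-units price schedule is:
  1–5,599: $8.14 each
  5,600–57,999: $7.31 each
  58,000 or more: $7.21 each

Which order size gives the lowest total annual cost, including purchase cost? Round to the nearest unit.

Holding cost per unit per year at price C is H = 0.17·C.
Candidates are each tier's EOQ (if it falls in that tier) and each price-break quantity.
EOQ at $8.14 = 3570.2 (feasible in tier 1): TC = 42,400×$8.14 + (42,400/3570.2)×208 + (3570.2/2)×0.17×$8.14 = $350,076.45.
EOQ at $7.31 = 3767.4 < 5600, so use break Q=5600: TC = 42,400×$7.31 + (42,400/5600.0)×208 + (5600.0/2)×0.17×$7.31 = $314,998.42.
EOQ at $7.21 = 3793.5 < 58000, so use break Q=58000: TC = 42,400×$7.21 + (42,400/58000.0)×208 + (58000.0/2)×0.17×$7.21 = $341,401.36.
Lowest total cost is $314,998.42 at Q = 5600.0.

Q* ≈ 5,600 gearboxes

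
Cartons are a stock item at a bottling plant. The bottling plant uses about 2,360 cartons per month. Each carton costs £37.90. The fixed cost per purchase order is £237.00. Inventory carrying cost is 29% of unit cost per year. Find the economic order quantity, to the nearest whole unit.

Annual demand D = 2,360 × 12 = 28,320.
Holding cost H = 0.29 × £37.90 = £10.9910 per unit per year.
EOQ = √(2DS / H) = √(2 × 28,320 × 237 / 10.991).
= √(13,423,680 / 10.991) = √1,221,333.8186 ≈ 1105.140.

Q* ≈ 1,105 cartons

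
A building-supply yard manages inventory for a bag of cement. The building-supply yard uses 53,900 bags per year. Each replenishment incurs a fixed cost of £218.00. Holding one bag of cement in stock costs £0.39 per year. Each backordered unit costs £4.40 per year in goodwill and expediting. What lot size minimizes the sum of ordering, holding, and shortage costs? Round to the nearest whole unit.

With planned backorders, Q* = √(2DS/H) · √((H+B)/B).
√(2DS/H) = √(2 × 53,900 × 218 / 0.39) = 7762.566.
√((H+B)/B) = √((0.39+4.4)/4.4) = 1.0434.
Q* ≈ 8099.286.

Q* ≈ 8,099 bags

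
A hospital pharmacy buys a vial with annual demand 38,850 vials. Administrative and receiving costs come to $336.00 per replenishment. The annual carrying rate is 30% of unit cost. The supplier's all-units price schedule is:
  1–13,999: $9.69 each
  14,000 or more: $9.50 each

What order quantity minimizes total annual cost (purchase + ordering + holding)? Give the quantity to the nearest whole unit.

Holding cost per unit per year at price C is H = 0.30·C.
Candidates are each tier's EOQ (if it falls in that tier) and each price-break quantity.
EOQ at $9.69 = 2996.8 (feasible in tier 1): TC = 38,850×$9.69 + (38,850/2996.8)×336 + (2996.8/2)×0.30×$9.69 = $385,168.20.
EOQ at $9.50 = 3026.6 < 14000, so use break Q=14000: TC = 38,850×$9.50 + (38,850/14000.0)×336 + (14000.0/2)×0.30×$9.50 = $389,957.40.
Lowest total cost is $385,168.20 at Q = 2996.8.

Q* ≈ 2,997 vials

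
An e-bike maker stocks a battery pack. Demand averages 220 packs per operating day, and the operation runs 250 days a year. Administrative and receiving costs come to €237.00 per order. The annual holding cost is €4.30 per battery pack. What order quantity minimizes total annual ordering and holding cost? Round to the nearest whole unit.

Annual demand D = 220 × 250 = 55,000.
EOQ = √(2DS / H) = √(2 × 55,000 × 237 / 4.3).
= √(26,070,000 / 4.3) = √6,062,790.6977 ≈ 2462.273.

Q* ≈ 2,462 packs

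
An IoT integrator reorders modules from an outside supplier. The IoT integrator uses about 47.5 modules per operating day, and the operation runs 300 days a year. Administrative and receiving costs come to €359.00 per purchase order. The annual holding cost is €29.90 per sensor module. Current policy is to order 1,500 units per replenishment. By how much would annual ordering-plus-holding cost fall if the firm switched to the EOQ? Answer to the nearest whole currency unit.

Extra cost ≈ €8,345 per year

Annual demand D = 47.5 × 300 = 14,250.
EOQ = √(2DS/H) = √(2 × 14,250 × 359 / 29.9) ≈ 584.97.
Cost at Q* = (D/Q*)S + (Q*/2)H = √(2DSH) ≈ €17,490.62.
Cost at Q = 1,500: (14,250/1,500)×359 + (1,500/2)×29.9 = €3,410.50 + €22,425.00 = €25,835.50.
Excess = €25,835.50 − €17,490.62 = €8,344.88.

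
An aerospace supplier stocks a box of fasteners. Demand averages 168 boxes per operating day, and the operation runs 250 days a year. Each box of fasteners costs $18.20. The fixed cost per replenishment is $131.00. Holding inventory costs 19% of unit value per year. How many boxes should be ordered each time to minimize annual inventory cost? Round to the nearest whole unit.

Q* ≈ 1,784 boxes

Annual demand D = 168 × 250 = 42,000.
Holding cost H = 0.19 × $18.20 = $3.4580 per unit per year.
EOQ = √(2DS / H) = √(2 × 42,000 × 131 / 3.458).
= √(11,004,000 / 3.458) = √3,182,186.2348 ≈ 1783.868.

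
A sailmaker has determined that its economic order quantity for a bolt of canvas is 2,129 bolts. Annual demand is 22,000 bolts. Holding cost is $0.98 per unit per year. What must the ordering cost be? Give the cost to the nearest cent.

S ≈ $100.95

The basic EOQ model gives Q* = √(2DS/H); rearrange for the unknown.
From Q* = √(2DS/H): S = Q*²H / (2D) = 2,129² × 0.98 / (2 × 22,000) = 100.9543.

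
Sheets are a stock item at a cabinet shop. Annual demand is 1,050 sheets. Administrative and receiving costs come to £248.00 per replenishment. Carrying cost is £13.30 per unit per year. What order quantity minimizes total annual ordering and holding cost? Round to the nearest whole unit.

Q* ≈ 198 sheets

EOQ = √(2DS / H) = √(2 × 1,050 × 248 / 13.3).
= √(520,800 / 13.3) = √39,157.8947 ≈ 197.884.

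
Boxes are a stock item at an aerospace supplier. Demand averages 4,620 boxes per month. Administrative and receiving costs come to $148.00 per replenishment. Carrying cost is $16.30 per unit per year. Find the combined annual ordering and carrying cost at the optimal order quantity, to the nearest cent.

Annual demand D = 4,620 × 12 = 55,440.
EOQ = √(2DS/H) = √(2 × 55,440 × 148 / 16.3) ≈ 1003.38.
At Q*, ordering cost (D/Q*)S equals holding cost (Q*/2)H, each = √(DSH/2).
Minimum total = √(2DSH) = √(2 × 55,440 × 148 × 16.3) ≈ 16355.027.

TC* ≈ $16,355.03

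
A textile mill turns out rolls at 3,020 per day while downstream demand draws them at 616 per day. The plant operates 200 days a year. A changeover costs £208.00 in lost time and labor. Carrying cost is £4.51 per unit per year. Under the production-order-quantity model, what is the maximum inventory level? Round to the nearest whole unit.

Annual demand D = 616 × 200 = 123,200.
Production build-up factor (1 − d/p) = 1 − 616/3,020 = 0.7960.
Q* = √(2DS / (H(1 − d/p))) = √(2 × 123,200 × 208 / (4.51 × 0.7960)).
= √(51,251,200 / 3.5901) ≈ 3778.331.
Maximum inventory = Q*(1 − d/p) = 3778.331 × 0.7960 ≈ 3007.651.

I_max ≈ 3,008 rolls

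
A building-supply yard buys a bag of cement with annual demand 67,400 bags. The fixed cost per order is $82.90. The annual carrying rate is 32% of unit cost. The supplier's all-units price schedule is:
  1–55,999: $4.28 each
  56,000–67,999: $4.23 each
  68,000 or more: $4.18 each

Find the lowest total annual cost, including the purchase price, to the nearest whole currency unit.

Holding cost per unit per year at price C is H = 0.32·C.
Candidates are each tier's EOQ (if it falls in that tier) and each price-break quantity.
EOQ at $4.28 = 2856.4 (feasible in tier 1): TC = 67,400×$4.28 + (67,400/2856.4)×82.9 + (2856.4/2)×0.32×$4.28 = $292,384.18.
EOQ at $4.23 = 2873.3 < 56000, so use break Q=56000: TC = 67,400×$4.23 + (67,400/56000.0)×82.9 + (56000.0/2)×0.32×$4.23 = $323,102.58.
EOQ at $4.18 = 2890.4 < 68000, so use break Q=68000: TC = 67,400×$4.18 + (67,400/68000.0)×82.9 + (68000.0/2)×0.32×$4.18 = $327,292.57.
Lowest total cost among the candidates is at Q = 2856.4.

TC* ≈ $292,384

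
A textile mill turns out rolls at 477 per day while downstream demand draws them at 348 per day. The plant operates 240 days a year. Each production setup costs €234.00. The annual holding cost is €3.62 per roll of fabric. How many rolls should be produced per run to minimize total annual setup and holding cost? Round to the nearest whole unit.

Annual demand D = 348 × 240 = 83,520.
Production build-up factor (1 − d/p) = 1 − 348/477 = 0.2704.
Q* = √(2DS / (H(1 − d/p))) = √(2 × 83,520 × 234 / (3.62 × 0.2704)).
= √(39,087,360 / 0.979) ≈ 6318.707.

Q* ≈ 6,319 rolls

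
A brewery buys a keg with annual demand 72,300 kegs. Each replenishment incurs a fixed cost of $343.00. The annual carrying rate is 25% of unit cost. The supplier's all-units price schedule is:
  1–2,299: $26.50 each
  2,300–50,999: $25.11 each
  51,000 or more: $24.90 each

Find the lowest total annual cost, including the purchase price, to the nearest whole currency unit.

TC* ≈ $1,833,098

Holding cost per unit per year at price C is H = 0.25·C.
For each price level, check whether its EOQ is feasible; otherwise the best quantity at that price is the breakpoint.
Tier 1 ($26.50): EOQ = 2736.1 exceeds tier's upper bound 2299, so this tier is dominated.
EOQ at $25.11 = 2810.9 (feasible in tier 2): TC = 72,300×$25.11 + (72,300/2810.9)×343 + (2810.9/2)×0.25×$25.11 = $1,833,098.12.
EOQ at $24.90 = 2822.7 < 51000, so use break Q=51000: TC = 72,300×$24.90 + (72,300/51000.0)×343 + (51000.0/2)×0.25×$24.90 = $1,959,493.75.
Lowest total cost among the candidates is at Q = 2810.9.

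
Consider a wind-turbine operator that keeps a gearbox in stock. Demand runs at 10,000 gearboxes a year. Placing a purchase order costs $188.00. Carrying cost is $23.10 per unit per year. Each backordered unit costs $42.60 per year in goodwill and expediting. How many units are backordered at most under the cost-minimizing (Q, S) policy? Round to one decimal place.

S* ≈ 176.2 gearboxes

With planned backorders, Q* = √(2DS/H) · √((H+B)/B).
√(2DS/H) = √(2 × 10,000 × 188 / 23.1) = 403.448.
√((H+B)/B) = √((23.1+42.6)/42.6) = 1.2419.
Q* ≈ 501.032.
S* = Q* · H/(H+B) = 501.032 × 23.1/65.7 ≈ 176.162.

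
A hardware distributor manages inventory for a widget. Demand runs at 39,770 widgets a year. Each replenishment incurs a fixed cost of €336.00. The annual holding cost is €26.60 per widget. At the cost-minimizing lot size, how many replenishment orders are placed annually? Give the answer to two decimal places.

The optimal lot size = √(2DS/H) = √(2 × 39,770 × 336 / 26.6) ≈ 1002.36.
Orders per year = D / Q* = 39,770 / 1002.36 ≈ 39.677.

N ≈ 39.68 orders per year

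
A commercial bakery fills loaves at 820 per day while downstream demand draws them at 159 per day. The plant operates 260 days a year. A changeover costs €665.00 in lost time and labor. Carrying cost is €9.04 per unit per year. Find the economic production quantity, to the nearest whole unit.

Q* ≈ 2,747 loaves

Annual demand D = 159 × 260 = 41,340.
Production build-up factor (1 − d/p) = 1 − 159/820 = 0.8061.
Q* = √(2DS / (H(1 − d/p))) = √(2 × 41,340 × 665 / (9.04 × 0.8061)).
= √(54,982,200 / 7.2871) ≈ 2746.838.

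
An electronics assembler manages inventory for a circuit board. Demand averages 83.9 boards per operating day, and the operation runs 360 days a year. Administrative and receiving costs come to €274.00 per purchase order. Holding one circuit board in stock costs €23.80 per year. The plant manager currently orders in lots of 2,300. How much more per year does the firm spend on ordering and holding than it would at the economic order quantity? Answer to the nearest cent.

Annual demand D = 83.9 × 360 = 30,204.
EOQ = √(2DS/H) = √(2 × 30,204 × 274 / 23.8) ≈ 833.94.
Cost at Q* = (D/Q*)S + (Q*/2)H = √(2DSH) ≈ €19,847.74.
Cost at Q = 2,300: (30,204/2,300)×274 + (2,300/2)×23.8 = €3,598.22 + €27,370.00 = €30,968.22.
Excess = €30,968.22 − €19,847.74 = €11,120.48.

Extra cost ≈ €11,120.48 per year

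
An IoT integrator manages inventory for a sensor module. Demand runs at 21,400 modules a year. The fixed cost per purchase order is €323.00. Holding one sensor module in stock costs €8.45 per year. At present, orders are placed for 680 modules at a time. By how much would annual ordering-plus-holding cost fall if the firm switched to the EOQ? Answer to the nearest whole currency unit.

EOQ = √(2DS/H) = √(2 × 21,400 × 323 / 8.45) ≈ 1279.07.
Cost at Q* = (D/Q*)S + (Q*/2)H = √(2DSH) ≈ €10,808.15.
Cost at Q = 680: (21,400/680)×323 + (680/2)×8.45 = €10,165.00 + €2,873.00 = €13,038.00.
Excess = €13,038.00 − €10,808.15 = €2,229.85.

Extra cost ≈ €2,230 per year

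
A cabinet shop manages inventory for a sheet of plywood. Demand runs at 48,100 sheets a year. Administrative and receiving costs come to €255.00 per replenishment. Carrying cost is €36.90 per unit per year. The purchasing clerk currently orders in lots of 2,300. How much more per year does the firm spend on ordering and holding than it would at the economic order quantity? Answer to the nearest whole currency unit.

Extra cost ≈ €17,681 per year

EOQ = √(2DS/H) = √(2 × 48,100 × 255 / 36.9) ≈ 815.35.
Cost at Q* = (D/Q*)S + (Q*/2)H = √(2DSH) ≈ €30,086.44.
Cost at Q = 2,300: (48,100/2,300)×255 + (2,300/2)×36.9 = €5,332.83 + €42,435.00 = €47,767.83.
Excess = €47,767.83 − €30,086.44 = €17,681.39.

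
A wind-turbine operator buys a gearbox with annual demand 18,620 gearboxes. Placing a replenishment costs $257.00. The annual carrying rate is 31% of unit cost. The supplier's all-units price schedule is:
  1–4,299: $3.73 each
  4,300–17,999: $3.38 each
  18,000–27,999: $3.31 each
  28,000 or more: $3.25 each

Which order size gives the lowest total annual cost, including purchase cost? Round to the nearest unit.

Holding cost per unit per year at price C is H = 0.31·C.
Evaluate total cost at each tier's feasible EOQ or, if the EOQ is below the tier, at the tier's minimum quantity.
EOQ at $3.73 = 2877.0 (feasible in tier 1): TC = 18,620×$3.73 + (18,620/2877.0)×257 + (2877.0/2)×0.31×$3.73 = $72,779.25.
EOQ at $3.38 = 3022.3 < 4300, so use break Q=4300: TC = 18,620×$3.38 + (18,620/4300.0)×257 + (4300.0/2)×0.31×$3.38 = $66,301.24.
EOQ at $3.31 = 3054.1 < 18000, so use break Q=18000: TC = 18,620×$3.31 + (18,620/18000.0)×257 + (18000.0/2)×0.31×$3.31 = $71,132.95.
EOQ at $3.25 = 3082.1 < 28000, so use break Q=28000: TC = 18,620×$3.25 + (18,620/28000.0)×257 + (28000.0/2)×0.31×$3.25 = $74,790.90.
Lowest total cost is $66,301.24 at Q = 4300.0.

Q* ≈ 4,300 gearboxes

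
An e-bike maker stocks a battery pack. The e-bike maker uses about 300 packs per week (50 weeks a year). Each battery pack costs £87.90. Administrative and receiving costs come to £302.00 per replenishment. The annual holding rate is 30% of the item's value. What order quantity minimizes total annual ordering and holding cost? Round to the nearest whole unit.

Q* ≈ 586 packs

Annual demand D = 300 × 50 = 15,000.
Holding cost H = 0.30 × £87.90 = £26.3700 per unit per year.
EOQ = √(2DS / H) = √(2 × 15,000 × 302 / 26.37).
= √(9,060,000 / 26.37) = √343,572.2412 ≈ 586.150.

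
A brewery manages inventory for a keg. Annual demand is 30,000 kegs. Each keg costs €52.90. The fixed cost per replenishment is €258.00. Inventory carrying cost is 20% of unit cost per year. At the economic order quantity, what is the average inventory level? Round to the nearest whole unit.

Average inventory ≈ 605 kegs

Holding cost H = 0.20 × €52.90 = €10.5800 per unit per year.
Q* = √(2DS/H) = √(2 × 30,000 × 258 / 10.58) ≈ 1209.60.
Average inventory = Q*/2 ≈ 1209.60 / 2 = 604.801.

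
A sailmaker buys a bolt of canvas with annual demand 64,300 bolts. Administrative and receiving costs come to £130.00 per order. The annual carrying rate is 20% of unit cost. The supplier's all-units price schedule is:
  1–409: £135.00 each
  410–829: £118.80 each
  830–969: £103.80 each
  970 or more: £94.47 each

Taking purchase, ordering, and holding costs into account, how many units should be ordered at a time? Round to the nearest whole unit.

Holding cost per unit per year at price C is H = 0.20·C.
Candidates are each tier's EOQ (if it falls in that tier) and each price-break quantity.
Tier 1 (£135.00): EOQ = 786.9 exceeds tier's upper bound 409, so this tier is dominated.
Tier 2 (£118.80): EOQ = 838.8 exceeds tier's upper bound 829, so this tier is dominated.
EOQ at £103.80 = 897.4 (feasible in tier 3): TC = 64,300×£103.80 + (64,300/897.4)×130 + (897.4/2)×0.20×£103.80 = £6,692,969.70.
EOQ at £94.47 = 940.7 < 970, so use break Q=970: TC = 64,300×£94.47 + (64,300/970.0)×130 + (970.0/2)×0.20×£94.47 = £6,092,202.12.
Lowest total cost is £6,092,202.12 at Q = 970.0.

Q* ≈ 970 bolts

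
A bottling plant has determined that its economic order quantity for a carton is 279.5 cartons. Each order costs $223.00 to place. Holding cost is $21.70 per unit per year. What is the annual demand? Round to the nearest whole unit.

The basic EOQ model gives Q* = √(2DS/H); rearrange for the unknown.
From Q* = √(2DS/H): D = Q*²H / (2S) = 279.5² × 21.7 / (2 × 223) = 3800.918.

D ≈ 3,801 cartons per year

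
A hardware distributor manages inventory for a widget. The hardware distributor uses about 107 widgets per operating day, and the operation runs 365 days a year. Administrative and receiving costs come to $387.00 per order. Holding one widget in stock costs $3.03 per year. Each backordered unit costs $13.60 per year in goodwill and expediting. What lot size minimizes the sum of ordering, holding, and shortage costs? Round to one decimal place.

Annual demand D = 107 × 365 = 39,055.
With planned backorders, Q* = √(2DS/H) · √((H+B)/B).
√(2DS/H) = √(2 × 39,055 × 387 / 3.03) = 3158.548.
√((H+B)/B) = √((3.03+13.6)/13.6) = 1.1058.
Q* ≈ 3492.723.

Q* ≈ 3,492.7 widgets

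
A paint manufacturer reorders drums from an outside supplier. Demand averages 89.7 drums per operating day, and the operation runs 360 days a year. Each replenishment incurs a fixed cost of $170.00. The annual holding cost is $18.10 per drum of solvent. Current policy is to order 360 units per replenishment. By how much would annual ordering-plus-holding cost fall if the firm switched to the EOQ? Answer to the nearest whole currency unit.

Extra cost ≈ $4,410 per year

Annual demand D = 89.7 × 360 = 32,292.
EOQ = √(2DS/H) = √(2 × 32,292 × 170 / 18.1) ≈ 778.84.
Cost at Q* = (D/Q*)S + (Q*/2)H = √(2DSH) ≈ $14,096.98.
Cost at Q = 360: (32,292/360)×170 + (360/2)×18.1 = $15,249.00 + $3,258.00 = $18,507.00.
Excess = $18,507.00 − $14,096.98 = $4,410.02.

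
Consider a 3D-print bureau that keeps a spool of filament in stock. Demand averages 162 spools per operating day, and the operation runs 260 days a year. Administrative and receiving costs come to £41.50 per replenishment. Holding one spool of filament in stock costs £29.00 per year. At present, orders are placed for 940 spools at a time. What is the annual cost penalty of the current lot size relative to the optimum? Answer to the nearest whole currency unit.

Annual demand D = 162 × 260 = 42,120.
EOQ = √(2DS/H) = √(2 × 42,120 × 41.5 / 29) ≈ 347.20.
Cost at Q* = (D/Q*)S + (Q*/2)H = √(2DSH) ≈ £10,068.90.
Cost at Q = 940: (42,120/940)×41.5 + (940/2)×29 = £1,859.55 + £13,630.00 = £15,489.55.
Excess = £15,489.55 − £10,068.90 = £5,420.65.

Extra cost ≈ £5,421 per year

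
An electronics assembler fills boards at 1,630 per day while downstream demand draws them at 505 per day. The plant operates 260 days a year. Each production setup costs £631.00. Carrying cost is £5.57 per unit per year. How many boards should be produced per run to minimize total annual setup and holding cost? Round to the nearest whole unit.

Q* ≈ 6,565 boards

Annual demand D = 505 × 260 = 131,300.
Production build-up factor (1 − d/p) = 1 − 505/1,630 = 0.6902.
Q* = √(2DS / (H(1 − d/p))) = √(2 × 131,300 × 631 / (5.57 × 0.6902)).
= √(165,700,600 / 3.8443) ≈ 6565.261.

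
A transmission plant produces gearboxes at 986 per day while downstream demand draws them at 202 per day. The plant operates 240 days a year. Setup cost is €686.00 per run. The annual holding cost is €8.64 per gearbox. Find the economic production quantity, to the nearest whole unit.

Q* ≈ 3,112 gearboxes

Annual demand D = 202 × 240 = 48,480.
Production build-up factor (1 − d/p) = 1 − 202/986 = 0.7951.
Q* = √(2DS / (H(1 − d/p))) = √(2 × 48,480 × 686 / (8.64 × 0.7951)).
= √(66,514,560 / 6.8699) ≈ 3111.587.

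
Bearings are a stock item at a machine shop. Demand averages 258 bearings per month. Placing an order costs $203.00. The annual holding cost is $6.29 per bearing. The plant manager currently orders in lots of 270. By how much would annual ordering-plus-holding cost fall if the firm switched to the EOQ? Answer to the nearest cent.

Extra cost ≈ $365.05 per year

Annual demand D = 258 × 12 = 3,096.
EOQ = √(2DS/H) = √(2 × 3,096 × 203 / 6.29) ≈ 447.03.
Cost at Q* = (D/Q*)S + (Q*/2)H = √(2DSH) ≈ $2,811.83.
Cost at Q = 270: (3,096/270)×203 + (270/2)×6.29 = $2,327.73 + $849.15 = $3,176.88.
Excess = $3,176.88 − $2,811.83 = $365.05.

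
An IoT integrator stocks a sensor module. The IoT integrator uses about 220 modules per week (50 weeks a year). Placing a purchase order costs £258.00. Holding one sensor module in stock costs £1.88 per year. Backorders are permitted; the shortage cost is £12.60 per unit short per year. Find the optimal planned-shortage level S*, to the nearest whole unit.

S* ≈ 242 modules

Annual demand D = 220 × 50 = 11,000.
With planned backorders, Q* = √(2DS/H) · √((H+B)/B).
√(2DS/H) = √(2 × 11,000 × 258 / 1.88) = 1737.570.
√((H+B)/B) = √((1.88+12.6)/12.6) = 1.0720.
Q* ≈ 1862.693.
S* = Q* · H/(H+B) = 1862.693 × 1.88/14.48 ≈ 241.841.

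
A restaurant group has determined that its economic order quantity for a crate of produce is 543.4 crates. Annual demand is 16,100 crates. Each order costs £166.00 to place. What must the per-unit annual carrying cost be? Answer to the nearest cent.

H ≈ £18.10

Invert the EOQ relation Q*² = 2DS/H.
From Q* = √(2DS/H): H = 2DS / Q*² = 2 × 16,100 × 166 / 543.4² = 18.1019.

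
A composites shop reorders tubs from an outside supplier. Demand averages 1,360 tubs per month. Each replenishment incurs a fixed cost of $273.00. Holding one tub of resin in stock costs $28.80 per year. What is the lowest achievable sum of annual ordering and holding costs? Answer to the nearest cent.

Annual demand D = 1,360 × 12 = 16,320.
The optimal lot size = √(2DS/H) = √(2 × 16,320 × 273 / 28.8) ≈ 556.24.
At Q*, ordering cost (D/Q*)S equals holding cost (Q*/2)H, each = √(DSH/2).
Minimum total = √(2DSH) = √(2 × 16,320 × 273 × 28.8) ≈ 16019.636.

TC* ≈ $16,019.64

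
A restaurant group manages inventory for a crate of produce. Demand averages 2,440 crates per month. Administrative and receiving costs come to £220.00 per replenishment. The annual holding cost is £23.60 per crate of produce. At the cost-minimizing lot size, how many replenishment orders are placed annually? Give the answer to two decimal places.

N ≈ 39.63 orders per year

Annual demand D = 2,440 × 12 = 29,280.
Q* = √(2DS/H) = √(2 × 29,280 × 220 / 23.6) ≈ 738.85.
Orders per year = D / Q* = 29,280 / 738.85 ≈ 39.629.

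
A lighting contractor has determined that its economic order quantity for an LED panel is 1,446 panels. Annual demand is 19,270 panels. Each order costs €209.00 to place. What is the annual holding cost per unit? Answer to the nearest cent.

Squaring Q* = √(2DS/H) gives Q*² = 2DS/H.
From Q* = √(2DS/H): H = 2DS / Q*² = 2 × 19,270 × 209 / 1,446² = 3.8523.

H ≈ €3.85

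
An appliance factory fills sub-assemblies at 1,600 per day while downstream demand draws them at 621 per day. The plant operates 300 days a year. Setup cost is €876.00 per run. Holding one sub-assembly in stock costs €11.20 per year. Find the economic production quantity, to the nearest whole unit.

Annual demand D = 621 × 300 = 186,300.
Production build-up factor (1 − d/p) = 1 − 621/1,600 = 0.6119.
Q* = √(2DS / (H(1 − d/p))) = √(2 × 186,300 × 876 / (11.2 × 0.6119)).
= √(326,397,600 / 6.853) ≈ 6901.335.

Q* ≈ 6,901 sub-assemblies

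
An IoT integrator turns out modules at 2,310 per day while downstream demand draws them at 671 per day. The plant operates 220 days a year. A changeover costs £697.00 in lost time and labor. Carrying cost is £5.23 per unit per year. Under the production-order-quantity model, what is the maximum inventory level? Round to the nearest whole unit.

Annual demand D = 671 × 220 = 147,620.
Production build-up factor (1 − d/p) = 1 − 671/2,310 = 0.7095.
Q* = √(2DS / (H(1 − d/p))) = √(2 × 147,620 × 697 / (5.23 × 0.7095)).
= √(205,782,280 / 3.7108) ≈ 7446.799.
Maximum inventory = Q*(1 − d/p) = 7446.799 × 0.7095 ≈ 5283.681.

I_max ≈ 5,284 modules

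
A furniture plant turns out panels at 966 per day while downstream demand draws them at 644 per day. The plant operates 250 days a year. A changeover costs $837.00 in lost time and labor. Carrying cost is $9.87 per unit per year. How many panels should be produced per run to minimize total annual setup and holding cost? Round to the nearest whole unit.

Annual demand D = 644 × 250 = 161,000.
Production build-up factor (1 − d/p) = 1 − 644/966 = 0.3333.
Q* = √(2DS / (H(1 − d/p))) = √(2 × 161,000 × 837 / (9.87 × 0.3333)).
= √(269,514,000 / 3.29) ≈ 9050.920.

Q* ≈ 9,051 panels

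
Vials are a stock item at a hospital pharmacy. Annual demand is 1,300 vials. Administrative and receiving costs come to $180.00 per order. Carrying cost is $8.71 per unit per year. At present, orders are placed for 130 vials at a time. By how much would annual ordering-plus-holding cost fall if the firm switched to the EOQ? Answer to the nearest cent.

Extra cost ≈ $347.17 per year

EOQ = √(2DS/H) = √(2 × 1,300 × 180 / 8.71) ≈ 231.80.
Cost at Q* = (D/Q*)S + (Q*/2)H = √(2DSH) ≈ $2,018.98.
Cost at Q = 130: (1,300/130)×180 + (130/2)×8.71 = $1,800.00 + $566.15 = $2,366.15.
Excess = $2,366.15 − $2,018.98 = $347.17.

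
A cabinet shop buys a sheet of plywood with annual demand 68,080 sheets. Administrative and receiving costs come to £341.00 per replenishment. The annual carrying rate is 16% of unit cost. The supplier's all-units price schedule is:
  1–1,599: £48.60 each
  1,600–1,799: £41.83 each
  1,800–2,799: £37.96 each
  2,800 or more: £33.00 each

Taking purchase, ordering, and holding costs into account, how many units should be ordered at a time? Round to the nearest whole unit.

Holding cost per unit per year at price C is H = 0.16·C.
Candidates are each tier's EOQ (if it falls in that tier) and each price-break quantity.
Tier 1 (£48.60): EOQ = 2443.6 exceeds tier's upper bound 1599, so this tier is dominated.
Tier 2 (£41.83): EOQ = 2633.9 exceeds tier's upper bound 1799, so this tier is dominated.
EOQ at £37.96 = 2764.9 (feasible in tier 3): TC = 68,080×£37.96 + (68,080/2764.9)×341 + (2764.9/2)×0.16×£37.96 = £2,601,109.67.
EOQ at £33.00 = 2965.4 (feasible in tier 4): TC = 68,080×£33.00 + (68,080/2965.4)×341 + (2965.4/2)×0.16×£33.00 = £2,262,297.37.
Lowest total cost is £2,262,297.37 at Q = 2965.4.

Q* ≈ 2,965 sheets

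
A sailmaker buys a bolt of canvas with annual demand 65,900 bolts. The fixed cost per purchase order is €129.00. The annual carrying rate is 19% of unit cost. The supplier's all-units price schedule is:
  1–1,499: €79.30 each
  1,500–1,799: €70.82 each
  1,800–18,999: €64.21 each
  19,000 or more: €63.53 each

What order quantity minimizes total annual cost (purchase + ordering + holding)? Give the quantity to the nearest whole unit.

Holding cost per unit per year at price C is H = 0.19·C.
For each price level, check whether its EOQ is feasible; otherwise the best quantity at that price is the breakpoint.
EOQ at €79.30 = 1062.3 (feasible in tier 1): TC = 65,900×€79.30 + (65,900/1062.3)×129 + (1062.3/2)×0.19×€79.30 = €5,241,875.38.
EOQ at €70.82 = 1124.1 < 1500, so use break Q=1500: TC = 65,900×€70.82 + (65,900/1500.0)×129 + (1500.0/2)×0.19×€70.82 = €4,682,797.25.
EOQ at €64.21 = 1180.5 < 1800, so use break Q=1800: TC = 65,900×€64.21 + (65,900/1800.0)×129 + (1800.0/2)×0.19×€64.21 = €4,247,141.74.
EOQ at €63.53 = 1186.8 < 19000, so use break Q=19000: TC = 65,900×€63.53 + (65,900/19000.0)×129 + (19000.0/2)×0.19×€63.53 = €4,301,746.08.
Lowest total cost is €4,247,141.74 at Q = 1800.0.

Q* ≈ 1,800 bolts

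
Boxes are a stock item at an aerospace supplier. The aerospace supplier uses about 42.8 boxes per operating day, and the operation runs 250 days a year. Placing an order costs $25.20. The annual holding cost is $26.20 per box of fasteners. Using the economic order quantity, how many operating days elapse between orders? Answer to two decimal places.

T ≈ 3.35 days

Annual demand D = 42.8 × 250 = 10,700.
EOQ = √(2DS/H) = √(2 × 10,700 × 25.2 / 26.2) ≈ 143.47.
Cycle time = Q*/D × 250 = 143.47 / 10,700 × 250 ≈ 3.352 days.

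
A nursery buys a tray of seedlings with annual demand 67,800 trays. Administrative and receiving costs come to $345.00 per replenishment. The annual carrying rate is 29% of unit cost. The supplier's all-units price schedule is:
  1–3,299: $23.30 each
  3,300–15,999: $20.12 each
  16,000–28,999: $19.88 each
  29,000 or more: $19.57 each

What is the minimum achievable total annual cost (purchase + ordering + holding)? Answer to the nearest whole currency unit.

Holding cost per unit per year at price C is H = 0.29·C.
Candidates are each tier's EOQ (if it falls in that tier) and each price-break quantity.
EOQ at $23.30 = 2631.3 (feasible in tier 1): TC = 67,800×$23.30 + (67,800/2631.3)×345 + (2631.3/2)×0.29×$23.30 = $1,597,519.37.
EOQ at $20.12 = 2831.6 < 3300, so use break Q=3300: TC = 67,800×$20.12 + (67,800/3300.0)×345 + (3300.0/2)×0.29×$20.12 = $1,380,851.60.
EOQ at $19.88 = 2848.6 < 16000, so use break Q=16000: TC = 67,800×$19.88 + (67,800/16000.0)×345 + (16000.0/2)×0.29×$19.88 = $1,395,447.54.
EOQ at $19.57 = 2871.1 < 29000, so use break Q=29000: TC = 67,800×$19.57 + (67,800/29000.0)×345 + (29000.0/2)×0.29×$19.57 = $1,409,944.44.
Lowest total cost among the candidates is at Q = 3300.0.

TC* ≈ $1,380,852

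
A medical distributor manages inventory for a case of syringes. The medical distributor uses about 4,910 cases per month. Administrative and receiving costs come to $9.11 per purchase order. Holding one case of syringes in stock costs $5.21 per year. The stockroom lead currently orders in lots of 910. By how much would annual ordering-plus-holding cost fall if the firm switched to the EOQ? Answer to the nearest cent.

Extra cost ≈ $595.43 per year

Annual demand D = 4,910 × 12 = 58,920.
EOQ = √(2DS/H) = √(2 × 58,920 × 9.11 / 5.21) ≈ 453.93.
Cost at Q* = (D/Q*)S + (Q*/2)H = √(2DSH) ≈ $2,364.96.
Cost at Q = 910: (58,920/910)×9.11 + (910/2)×5.21 = $589.85 + $2,370.55 = $2,960.40.
Excess = $2,960.40 − $2,364.96 = $595.43.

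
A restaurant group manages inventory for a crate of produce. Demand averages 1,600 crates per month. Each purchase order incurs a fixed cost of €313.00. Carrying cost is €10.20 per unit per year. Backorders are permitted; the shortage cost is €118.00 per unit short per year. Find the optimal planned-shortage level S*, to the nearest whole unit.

S* ≈ 90 crates

Annual demand D = 1,600 × 12 = 19,200.
With planned backorders, Q* = √(2DS/H) · √((H+B)/B).
√(2DS/H) = √(2 × 19,200 × 313 / 10.2) = 1085.520.
√((H+B)/B) = √((10.2+118)/118) = 1.0423.
Q* ≈ 1131.464.
S* = Q* · H/(H+B) = 1131.464 × 10.2/128.2 ≈ 90.023.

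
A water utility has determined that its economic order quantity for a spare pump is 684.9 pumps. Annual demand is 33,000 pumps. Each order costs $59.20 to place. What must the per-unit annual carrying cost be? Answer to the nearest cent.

The basic EOQ model gives Q* = √(2DS/H); rearrange for the unknown.
From Q* = √(2DS/H): H = 2DS / Q*² = 2 × 33,000 × 59.2 / 684.9² = 8.3294.

H ≈ $8.33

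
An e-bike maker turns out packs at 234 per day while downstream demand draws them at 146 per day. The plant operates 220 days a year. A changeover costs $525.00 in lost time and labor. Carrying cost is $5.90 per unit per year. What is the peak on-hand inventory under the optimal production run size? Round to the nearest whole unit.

Annual demand D = 146 × 220 = 32,120.
Production build-up factor (1 − d/p) = 1 − 146/234 = 0.3761.
Q* = √(2DS / (H(1 − d/p))) = √(2 × 32,120 × 525 / (5.9 × 0.3761)).
= √(33,726,000 / 2.2188) ≈ 3898.729.
Maximum inventory = Q*(1 − d/p) = 3898.729 × 0.3761 ≈ 1466.189.

I_max ≈ 1,466 packs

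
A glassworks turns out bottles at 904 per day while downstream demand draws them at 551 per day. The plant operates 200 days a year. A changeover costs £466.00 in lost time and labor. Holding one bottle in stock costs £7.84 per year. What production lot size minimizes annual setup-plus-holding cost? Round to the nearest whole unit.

Annual demand D = 551 × 200 = 110,200.
Production build-up factor (1 − d/p) = 1 − 551/904 = 0.3905.
Q* = √(2DS / (H(1 − d/p))) = √(2 × 110,200 × 466 / (7.84 × 0.3905)).
= √(102,706,400 / 3.0614) ≈ 5792.120.

Q* ≈ 5,792 bottles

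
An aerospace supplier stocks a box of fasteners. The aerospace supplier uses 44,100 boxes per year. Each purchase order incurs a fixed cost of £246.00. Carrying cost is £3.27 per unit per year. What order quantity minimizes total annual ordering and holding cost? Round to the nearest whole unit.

EOQ = √(2DS / H) = √(2 × 44,100 × 246 / 3.27).
= √(21,697,200 / 3.27) = √6,635,229.3578 ≈ 2575.894.

Q* ≈ 2,576 boxes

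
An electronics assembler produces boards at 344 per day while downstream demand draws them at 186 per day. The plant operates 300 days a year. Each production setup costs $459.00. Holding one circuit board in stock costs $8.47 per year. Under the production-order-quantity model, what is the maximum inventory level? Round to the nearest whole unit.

I_max ≈ 1,667 boards

Annual demand D = 186 × 300 = 55,800.
Production build-up factor (1 − d/p) = 1 − 186/344 = 0.4593.
Q* = √(2DS / (H(1 − d/p))) = √(2 × 55,800 × 459 / (8.47 × 0.4593)).
= √(51,224,400 / 3.8903) ≈ 3628.669.
Maximum inventory = Q*(1 − d/p) = 3628.669 × 0.4593 ≈ 1666.656.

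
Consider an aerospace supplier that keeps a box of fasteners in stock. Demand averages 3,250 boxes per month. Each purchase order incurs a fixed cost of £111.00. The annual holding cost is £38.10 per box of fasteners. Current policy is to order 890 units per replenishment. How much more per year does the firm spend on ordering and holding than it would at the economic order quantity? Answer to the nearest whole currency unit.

Extra cost ≈ £3,656 per year

Annual demand D = 3,250 × 12 = 39,000.
EOQ = √(2DS/H) = √(2 × 39,000 × 111 / 38.1) ≈ 476.70.
Cost at Q* = (D/Q*)S + (Q*/2)H = √(2DSH) ≈ £18,162.32.
Cost at Q = 890: (39,000/890)×111 + (890/2)×38.1 = £4,864.04 + £16,954.50 = £21,818.54.
Excess = £21,818.54 − £18,162.32 = £3,656.23.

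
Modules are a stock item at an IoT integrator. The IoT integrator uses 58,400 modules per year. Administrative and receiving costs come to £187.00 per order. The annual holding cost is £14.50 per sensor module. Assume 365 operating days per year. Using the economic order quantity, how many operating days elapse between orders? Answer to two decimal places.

T ≈ 7.67 days

Q* = √(2DS/H) = √(2 × 58,400 × 187 / 14.5) ≈ 1227.32.
Cycle time = Q*/D × 365 = 1227.32 / 58,400 × 365 ≈ 7.671 days.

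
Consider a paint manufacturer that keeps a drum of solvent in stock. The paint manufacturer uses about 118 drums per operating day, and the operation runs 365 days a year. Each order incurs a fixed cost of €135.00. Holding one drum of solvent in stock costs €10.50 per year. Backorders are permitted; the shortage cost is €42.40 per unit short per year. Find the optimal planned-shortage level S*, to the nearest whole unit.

Annual demand D = 118 × 365 = 43,070.
With planned backorders, Q* = √(2DS/H) · √((H+B)/B).
√(2DS/H) = √(2 × 43,070 × 135 / 10.5) = 1052.385.
√((H+B)/B) = √((10.5+42.4)/42.4) = 1.1170.
Q* ≈ 1175.492.
S* = Q* · H/(H+B) = 1175.492 × 10.5/52.9 ≈ 233.321.

S* ≈ 233 drums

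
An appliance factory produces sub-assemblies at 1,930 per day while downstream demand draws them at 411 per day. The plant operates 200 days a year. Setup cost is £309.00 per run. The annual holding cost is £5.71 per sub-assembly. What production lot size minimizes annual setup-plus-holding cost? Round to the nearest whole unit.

Annual demand D = 411 × 200 = 82,200.
Production build-up factor (1 − d/p) = 1 − 411/1,930 = 0.7870.
Q* = √(2DS / (H(1 − d/p))) = √(2 × 82,200 × 309 / (5.71 × 0.7870)).
= √(50,799,600 / 4.494) ≈ 3362.110.

Q* ≈ 3,362 sub-assemblies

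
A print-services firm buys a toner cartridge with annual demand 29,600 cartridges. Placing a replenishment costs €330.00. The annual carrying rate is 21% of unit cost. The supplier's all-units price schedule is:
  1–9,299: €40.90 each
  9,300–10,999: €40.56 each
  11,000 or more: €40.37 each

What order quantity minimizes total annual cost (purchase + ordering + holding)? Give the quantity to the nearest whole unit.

Q* ≈ 1,508 cartridges

Holding cost per unit per year at price C is H = 0.21·C.
For each price level, check whether its EOQ is feasible; otherwise the best quantity at that price is the breakpoint.
EOQ at €40.90 = 1508.2 (feasible in tier 1): TC = 29,600×€40.90 + (29,600/1508.2)×330 + (1508.2/2)×0.21×€40.90 = €1,223,593.56.
EOQ at €40.56 = 1514.5 < 9300, so use break Q=9300: TC = 29,600×€40.56 + (29,600/9300.0)×330 + (9300.0/2)×0.21×€40.56 = €1,241,233.16.
EOQ at €40.37 = 1518.0 < 11000, so use break Q=11000: TC = 29,600×€40.37 + (29,600/11000.0)×330 + (11000.0/2)×0.21×€40.37 = €1,242,467.35.
Lowest total cost is €1,223,593.56 at Q = 1508.2.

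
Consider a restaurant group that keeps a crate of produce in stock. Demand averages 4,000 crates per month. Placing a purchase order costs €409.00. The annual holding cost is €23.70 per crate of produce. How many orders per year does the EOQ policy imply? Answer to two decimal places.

Annual demand D = 4,000 × 12 = 48,000.
EOQ = √(2DS/H) = √(2 × 48,000 × 409 / 23.7) ≈ 1287.13.
Orders per year = D / Q* = 48,000 / 1287.13 ≈ 37.292.

N ≈ 37.29 orders per year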